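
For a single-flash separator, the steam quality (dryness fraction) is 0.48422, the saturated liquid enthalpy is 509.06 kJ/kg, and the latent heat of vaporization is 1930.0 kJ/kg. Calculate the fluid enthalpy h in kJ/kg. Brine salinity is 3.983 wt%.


h = hf + x * hfg
h = 509.06 + 0.48422 * 1930.0
h = 1443.6 kJ/kg


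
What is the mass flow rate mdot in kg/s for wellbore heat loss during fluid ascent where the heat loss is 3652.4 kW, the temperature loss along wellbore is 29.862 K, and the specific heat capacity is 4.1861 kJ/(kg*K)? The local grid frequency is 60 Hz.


mdot = Q_loss / (cp * dT)
mdot = 3652.4 / (4.1861 * 29.862)
mdot = 29.218 kg/s


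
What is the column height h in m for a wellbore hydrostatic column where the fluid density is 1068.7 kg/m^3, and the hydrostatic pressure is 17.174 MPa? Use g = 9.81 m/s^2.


h = P * 1e6 / (g * rho)
h = 17.174 * 1e6 / (9.81 * 1068.7)
h = 1638.1 m


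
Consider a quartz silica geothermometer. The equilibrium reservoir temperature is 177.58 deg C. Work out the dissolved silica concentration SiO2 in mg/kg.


SiO2 = 10^(5.19 - 1309/(T_eq + 273.15))
SiO2 = 10^(5.19 - 1309/(177.58 + 273.15))
SiO2 = 193.12 mg/kg


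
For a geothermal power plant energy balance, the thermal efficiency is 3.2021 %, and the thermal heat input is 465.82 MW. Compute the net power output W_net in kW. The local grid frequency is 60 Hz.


W_net = eta / 100 * Q_in
W_net = 3.2021 / 100 * 465.82
W_net = 14.91602 MW
Convert: 14.91602 MW * 1000.0 = 14916 kW
W_net = 14916 kW


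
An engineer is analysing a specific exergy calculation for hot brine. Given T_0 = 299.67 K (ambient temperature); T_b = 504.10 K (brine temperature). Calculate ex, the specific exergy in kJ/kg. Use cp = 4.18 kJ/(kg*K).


ex = cp * ((T_b - T_0) - T_0 * ln(T_b/T_0))
ex = 4.18 * ((504.10 - 299.67) - 299.67 * ln(504.10/299.67))
ex = 203.04 kJ/kg


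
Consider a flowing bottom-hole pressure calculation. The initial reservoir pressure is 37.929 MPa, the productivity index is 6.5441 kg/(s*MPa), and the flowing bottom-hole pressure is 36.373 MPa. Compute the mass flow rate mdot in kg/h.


mdot = (P_i - P_wf) * PI
mdot = (37.929 - 36.373) * 6.5441
mdot = 10.18262 kg/s
Convert: 10.18262 kg/s * 3600.0 = 36657 kg/h
mdot = 36657 kg/h


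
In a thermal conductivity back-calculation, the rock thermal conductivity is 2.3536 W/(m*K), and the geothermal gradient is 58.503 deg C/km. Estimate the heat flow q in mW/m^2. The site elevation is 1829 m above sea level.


q = k * grad / 1000
q = 2.3536 * 58.503 / 1000
q = 0.1376927 W/m^2
Convert: 0.1376927 W/m^2 * 1000.0 = 137.69 mW/m^2
q = 137.69 mW/m^2


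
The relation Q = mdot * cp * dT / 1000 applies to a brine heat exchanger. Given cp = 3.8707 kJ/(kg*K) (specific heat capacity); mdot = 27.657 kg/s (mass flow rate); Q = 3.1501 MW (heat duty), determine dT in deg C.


dT = Q * 1000 / (mdot * cp)
dT = 3.1501 * 1000 / (27.657 * 3.8707)
dT = 29.42590 K
Convert (temperature difference, 1 K = 1 deg C): 29.42590 K = 29.42590 deg C
dT = 29.426 deg C


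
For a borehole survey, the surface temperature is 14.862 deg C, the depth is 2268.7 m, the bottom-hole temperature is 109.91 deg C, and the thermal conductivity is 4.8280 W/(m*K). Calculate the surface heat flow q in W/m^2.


Step 1: grad = (T_d - T_surf)/d * 1000 = (109.91 - 14.862)/2268.7 * 1000 = 41.89536 deg C/km
Step 2: q = k * grad / 1000 = 4.828 * 41.89536 / 1000 = 0.20227 W/m^2
q = 0.20227 W/m^2


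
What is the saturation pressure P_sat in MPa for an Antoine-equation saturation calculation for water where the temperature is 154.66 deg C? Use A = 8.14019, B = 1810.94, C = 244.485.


P_sat = 10^(A - B/(C + T)) / 760 * 0.101325
P_sat = 10^(8.14019 - 1810.94/(244.485 + 154.66)) / 760 * 0.101325
P_sat = 0.53462 MPa


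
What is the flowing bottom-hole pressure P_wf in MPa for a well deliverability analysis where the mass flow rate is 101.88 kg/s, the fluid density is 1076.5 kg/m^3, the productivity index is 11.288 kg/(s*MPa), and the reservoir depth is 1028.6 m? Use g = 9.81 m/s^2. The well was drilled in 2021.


Step 1: P_i = rho*g*h/1e6 = 1076.5*9.81*1028.6/1e6 = 10.86249 MPa
Step 2: P_wf = P_i - mdot/PI = 10.86249 - 101.88/11.288 = 1.8370 MPa
P_wf = 1.8370 MPa


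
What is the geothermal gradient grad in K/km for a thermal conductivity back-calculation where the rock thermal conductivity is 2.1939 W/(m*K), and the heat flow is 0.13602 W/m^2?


grad = q / k * 1000
grad = 0.13602 / 2.1939 * 1000
grad = 61.99918 deg C/km
Convert: 61.99918 deg C/km * 1.0 = 61.999 K/km
grad = 61.999 K/km


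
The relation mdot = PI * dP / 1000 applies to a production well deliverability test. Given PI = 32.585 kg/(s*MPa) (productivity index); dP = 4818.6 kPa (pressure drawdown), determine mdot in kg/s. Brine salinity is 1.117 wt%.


mdot = PI * dP / 1000
mdot = 32.585 * 4818.6 / 1000
mdot = 157.01 kg/s


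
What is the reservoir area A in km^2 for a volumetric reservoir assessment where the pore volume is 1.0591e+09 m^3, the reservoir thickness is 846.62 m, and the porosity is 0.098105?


A = Vp / (1e6 * hr * phi)
A = 1.0591e+09 / (1e6 * 846.62 * 0.098105)
A = 12.751 km^2


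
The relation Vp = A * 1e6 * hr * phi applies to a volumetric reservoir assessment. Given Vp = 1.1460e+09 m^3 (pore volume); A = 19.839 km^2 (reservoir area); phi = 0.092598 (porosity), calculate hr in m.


hr = Vp / (A * 1e6 * phi)
hr = 1.1460e+09 / (19.839 * 1e6 * 0.092598)
hr = 623.83 m


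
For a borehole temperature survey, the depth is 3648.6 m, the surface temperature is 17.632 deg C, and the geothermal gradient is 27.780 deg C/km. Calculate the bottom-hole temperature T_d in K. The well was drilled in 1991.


T_d = T_surf + grad * d / 1000
T_d = 17.632 + 27.780 * 3648.6 / 1000
T_d = 118.9901 deg C
Convert to K: 118.9901 + 273.15 = 392.14 K
T_d = 392.14 K


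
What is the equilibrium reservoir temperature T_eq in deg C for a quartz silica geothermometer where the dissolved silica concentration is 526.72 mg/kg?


T_eq = 1309 / (5.19 - log10(SiO2)) - 273.15
T_eq = 1309 / (5.19 - log10(526.72)) - 273.15
T_eq = 257.15 deg C


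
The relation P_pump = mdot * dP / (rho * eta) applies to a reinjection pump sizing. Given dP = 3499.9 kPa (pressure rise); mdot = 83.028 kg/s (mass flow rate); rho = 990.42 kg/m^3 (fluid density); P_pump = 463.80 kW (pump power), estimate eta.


eta = mdot * dP / (rho * P_pump)
eta = 83.028 * 3499.9 / (990.42 * 463.80)
eta = 0.63260


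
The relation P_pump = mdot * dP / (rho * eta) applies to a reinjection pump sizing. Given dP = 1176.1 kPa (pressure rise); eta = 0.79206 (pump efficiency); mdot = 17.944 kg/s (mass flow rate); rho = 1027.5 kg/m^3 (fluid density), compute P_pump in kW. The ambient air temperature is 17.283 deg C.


P_pump = mdot * dP / (rho * eta)
P_pump = 17.944 * 1176.1 / (1027.5 * 0.79206)
P_pump = 25.931 kW


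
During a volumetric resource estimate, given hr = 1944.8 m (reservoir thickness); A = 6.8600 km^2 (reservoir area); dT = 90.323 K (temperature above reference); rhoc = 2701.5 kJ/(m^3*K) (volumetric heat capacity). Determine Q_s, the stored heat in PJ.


Step 1: Vr = A*1e6*hr = 6.86*1e6*1944.8 = 1.334133e+10 m^3
Step 2: Q_s = Vr*rhoc*dT/1e12 = 1.334133e+10*2701.5*90.323/1e12 = 3255.4 PJ
Q_s = 3255.4 PJ


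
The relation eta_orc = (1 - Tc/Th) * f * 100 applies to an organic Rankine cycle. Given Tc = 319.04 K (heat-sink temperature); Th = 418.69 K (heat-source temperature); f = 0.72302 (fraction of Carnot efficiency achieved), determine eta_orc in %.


eta_orc = (1 - Tc/Th) * f * 100
eta_orc = (1 - 319.04/418.69) * 0.72302 * 100
eta_orc = 17.208 %


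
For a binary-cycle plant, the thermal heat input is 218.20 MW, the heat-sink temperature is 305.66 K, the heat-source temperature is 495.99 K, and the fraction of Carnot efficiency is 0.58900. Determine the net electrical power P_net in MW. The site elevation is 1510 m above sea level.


Step 1: eta = (1 - Tc/Th)*f = (1 - 305.66/495.99)*0.589 = 0.2260214
Step 2: P_net = eta * Q_in = 0.2260214 * 218.2 = 49.318 MW
P_net = 49.318 MW


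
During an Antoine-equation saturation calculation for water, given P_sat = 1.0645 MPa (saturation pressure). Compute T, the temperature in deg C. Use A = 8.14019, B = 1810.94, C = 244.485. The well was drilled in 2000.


T = B / (A - log10(P_sat * 760 / 0.101325)) - C
T = 1810.94 / (8.14019 - log10(1.0645 * 760 / 0.101325)) - 244.485
T = 182.83 deg C


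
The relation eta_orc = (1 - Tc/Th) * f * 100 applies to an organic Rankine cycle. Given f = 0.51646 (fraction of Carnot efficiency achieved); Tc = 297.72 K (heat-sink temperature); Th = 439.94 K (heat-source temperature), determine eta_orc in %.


eta_orc = (1 - Tc/Th) * f * 100
eta_orc = (1 - 297.72/439.94) * 0.51646 * 100
eta_orc = 16.696 %


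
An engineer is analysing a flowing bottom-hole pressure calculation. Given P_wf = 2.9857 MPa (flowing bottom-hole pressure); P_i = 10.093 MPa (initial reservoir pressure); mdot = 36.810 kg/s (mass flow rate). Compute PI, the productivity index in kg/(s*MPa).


PI = mdot / (P_i - P_wf)
PI = 36.810 / (10.093 - 2.9857)
PI = 5.1792 kg/(s*MPa)


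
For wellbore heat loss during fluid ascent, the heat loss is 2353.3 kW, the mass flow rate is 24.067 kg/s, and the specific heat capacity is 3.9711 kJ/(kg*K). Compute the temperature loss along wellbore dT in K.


dT = Q_loss / (mdot * cp)
dT = 2353.3 / (24.067 * 3.9711)
dT = 24.623 K


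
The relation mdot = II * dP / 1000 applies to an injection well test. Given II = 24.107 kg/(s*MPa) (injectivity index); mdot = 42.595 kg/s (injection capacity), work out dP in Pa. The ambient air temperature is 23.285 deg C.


dP = mdot * 1000 / II
dP = 42.595 * 1000 / 24.107
dP = 1766.914 kPa
Convert: 1766.914 kPa * 1000.0 = 1.7669e+06 Pa
dP = 1.7669e+06 Pa


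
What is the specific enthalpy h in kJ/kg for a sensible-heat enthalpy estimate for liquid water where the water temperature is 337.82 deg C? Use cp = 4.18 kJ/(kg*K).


h = cp * T
h = 4.18 * 337.82
h = 1412.1 kJ/kg


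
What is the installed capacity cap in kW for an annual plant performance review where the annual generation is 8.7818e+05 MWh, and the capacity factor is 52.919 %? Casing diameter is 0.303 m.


cap = E_a / (CF/100 * 8760)
cap = 8.7818e+05 / (52.919/100 * 8760)
cap = 189.4383 MW
Convert: 189.4383 MW * 1000.0 = 1.8944e+05 kW
cap = 1.8944e+05 kW


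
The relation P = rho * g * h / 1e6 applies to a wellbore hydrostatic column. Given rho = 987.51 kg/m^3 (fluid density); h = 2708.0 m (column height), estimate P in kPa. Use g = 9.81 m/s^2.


P = rho * g * h / 1e6
P = 987.51 * 9.81 * 2708.0 / 1e6
P = 26.23368 MPa
Convert: 26.23368 MPa * 1000.0 = 26234 kPa
P = 26234 kPa


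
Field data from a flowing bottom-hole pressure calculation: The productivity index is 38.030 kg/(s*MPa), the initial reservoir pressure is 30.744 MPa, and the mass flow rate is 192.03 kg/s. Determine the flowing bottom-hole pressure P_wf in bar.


P_wf = P_i - mdot / PI
P_wf = 30.744 - 192.03 / 38.030
P_wf = 25.69457 MPa
Convert: 25.69457 MPa * 10.0 = 256.95 bar
P_wf = 256.95 bar


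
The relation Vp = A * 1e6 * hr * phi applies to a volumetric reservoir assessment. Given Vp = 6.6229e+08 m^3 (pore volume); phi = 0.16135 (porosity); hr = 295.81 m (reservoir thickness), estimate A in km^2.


A = Vp / (1e6 * hr * phi)
A = 6.6229e+08 / (1e6 * 295.81 * 0.16135)
A = 13.876 km^2


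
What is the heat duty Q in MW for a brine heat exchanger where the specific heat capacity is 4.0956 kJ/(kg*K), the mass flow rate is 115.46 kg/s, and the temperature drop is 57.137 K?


Q = mdot * cp * dT / 1000
Q = 115.46 * 4.0956 * 57.137 / 1000
Q = 27.019 MW


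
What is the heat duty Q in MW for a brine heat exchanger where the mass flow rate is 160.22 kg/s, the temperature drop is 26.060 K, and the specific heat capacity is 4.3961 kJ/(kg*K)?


Q = mdot * cp * dT / 1000
Q = 160.22 * 4.3961 * 26.060 / 1000
Q = 18.355 MW


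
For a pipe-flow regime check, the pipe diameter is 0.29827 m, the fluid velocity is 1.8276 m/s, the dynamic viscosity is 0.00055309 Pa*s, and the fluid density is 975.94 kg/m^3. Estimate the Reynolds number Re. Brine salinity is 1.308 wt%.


Re = rho * vel * D / mu
Re = 975.94 * 1.8276 * 0.29827 / 0.00055309
Re = 9.6187e+05


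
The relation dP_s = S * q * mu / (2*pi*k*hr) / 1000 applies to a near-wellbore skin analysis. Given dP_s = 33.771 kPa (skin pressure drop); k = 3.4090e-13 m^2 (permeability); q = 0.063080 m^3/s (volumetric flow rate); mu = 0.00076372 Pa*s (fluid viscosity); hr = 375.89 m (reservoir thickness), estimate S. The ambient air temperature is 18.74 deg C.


S = dP_s * 1000 * 2*pi*k*hr / (q*mu)
S = 33.771 * 1000 * 2*pi*3.4090e-13*375.89 / (0.063080*0.00076372)
S = 0.56440


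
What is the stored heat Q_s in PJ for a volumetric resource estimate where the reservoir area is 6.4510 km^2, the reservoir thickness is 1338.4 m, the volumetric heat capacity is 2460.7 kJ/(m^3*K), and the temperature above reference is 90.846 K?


Step 1: Vr = A*1e6*hr = 6.451*1e6*1338.4 = 8.634018e+09 m^3
Step 2: Q_s = Vr*rhoc*dT/1e12 = 8.634018e+09*2460.7*90.846/1e12 = 1930.1 PJ
Q_s = 1930.1 PJ


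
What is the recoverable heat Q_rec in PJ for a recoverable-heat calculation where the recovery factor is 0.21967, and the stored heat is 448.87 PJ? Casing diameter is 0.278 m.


Q_rec = Q_s * RF
Q_rec = 448.87 * 0.21967
Q_rec = 98.603 PJ


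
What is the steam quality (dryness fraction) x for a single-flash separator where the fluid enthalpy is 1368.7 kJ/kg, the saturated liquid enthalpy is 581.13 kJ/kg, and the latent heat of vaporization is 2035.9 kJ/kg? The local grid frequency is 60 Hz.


x = (h - hf) / hfg
x = (1368.7 - 581.13) / 2035.9
x = 0.38684


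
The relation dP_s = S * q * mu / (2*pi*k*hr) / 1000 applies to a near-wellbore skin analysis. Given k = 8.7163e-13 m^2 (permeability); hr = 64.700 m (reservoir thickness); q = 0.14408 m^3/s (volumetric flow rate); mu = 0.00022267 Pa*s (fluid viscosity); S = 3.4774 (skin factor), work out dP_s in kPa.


dP_s = S * q * mu / (2*pi*k*hr) / 1000
dP_s = 3.4774 * 0.14408 * 0.00022267 / (2*pi*8.7163e-13*64.700) / 1000
dP_s = 314.85 kPa


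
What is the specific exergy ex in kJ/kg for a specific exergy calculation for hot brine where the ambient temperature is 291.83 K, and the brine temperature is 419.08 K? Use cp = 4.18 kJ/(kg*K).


ex = cp * ((T_b - T_0) - T_0 * ln(T_b/T_0))
ex = 4.18 * ((419.08 - 291.83) - 291.83 * ln(419.08/291.83))
ex = 90.453 kJ/kg


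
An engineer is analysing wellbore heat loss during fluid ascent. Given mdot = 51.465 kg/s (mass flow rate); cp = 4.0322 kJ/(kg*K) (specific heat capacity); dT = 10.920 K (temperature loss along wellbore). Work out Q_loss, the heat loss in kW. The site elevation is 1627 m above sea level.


Q_loss = mdot * cp * dT
Q_loss = 51.465 * 4.0322 * 10.920
Q_loss = 2266.1 kW


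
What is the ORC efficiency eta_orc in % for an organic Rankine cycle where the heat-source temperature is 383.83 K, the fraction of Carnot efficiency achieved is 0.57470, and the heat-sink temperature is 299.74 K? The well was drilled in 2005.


eta_orc = (1 - Tc/Th) * f * 100
eta_orc = (1 - 299.74/383.83) * 0.57470 * 100
eta_orc = 12.591 %


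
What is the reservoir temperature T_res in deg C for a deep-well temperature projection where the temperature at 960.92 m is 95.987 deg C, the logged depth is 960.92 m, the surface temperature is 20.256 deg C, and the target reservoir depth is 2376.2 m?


Step 1: grad = (T_d1 - T_surf)/d1 * 1000 = (95.987 - 20.256)/960.92 * 1000 = 78.81093 deg C/km
Step 2: T_res = T_surf + grad*d2/1000 = 20.256 + 78.81093*2376.2/1000 = 207.53 deg C
T_res = 207.53 deg C


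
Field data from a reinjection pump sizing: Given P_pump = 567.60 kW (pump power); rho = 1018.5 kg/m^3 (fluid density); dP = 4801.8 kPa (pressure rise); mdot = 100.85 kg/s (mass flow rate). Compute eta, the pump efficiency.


eta = mdot * dP / (rho * P_pump)
eta = 100.85 * 4801.8 / (1018.5 * 567.60)
eta = 0.83768


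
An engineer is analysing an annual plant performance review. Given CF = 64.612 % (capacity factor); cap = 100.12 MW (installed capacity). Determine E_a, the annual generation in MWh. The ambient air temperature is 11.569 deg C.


E_a = CF / 100 * cap * 8760
E_a = 64.612 / 100 * 100.12 * 8760
E_a = 5.6668e+05 MWh


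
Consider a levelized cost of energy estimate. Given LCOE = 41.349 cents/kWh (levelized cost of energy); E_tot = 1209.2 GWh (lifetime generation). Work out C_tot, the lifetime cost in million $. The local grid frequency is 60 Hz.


C_tot = LCOE / 100 * E_tot
C_tot = 41.349 / 100 * 1209.2
C_tot = 499.99 million $


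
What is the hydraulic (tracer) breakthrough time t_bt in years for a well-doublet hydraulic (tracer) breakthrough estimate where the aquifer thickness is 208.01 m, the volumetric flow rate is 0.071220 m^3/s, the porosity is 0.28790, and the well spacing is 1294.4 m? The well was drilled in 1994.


t_bt = pi * hr * phi * L^2 / (3 * Qv) / (365.25*86400)
t_bt = pi * 208.01 * 0.28790 * 1294.4^2 / (3 * 0.071220) / (365.25*86400)
t_bt = 46.750 years


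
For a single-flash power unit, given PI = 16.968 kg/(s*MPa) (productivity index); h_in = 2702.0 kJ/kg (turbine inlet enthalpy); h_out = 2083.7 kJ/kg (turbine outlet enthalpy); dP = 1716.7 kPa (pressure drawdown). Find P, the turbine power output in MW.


Step 1: mdot = PI * dP / 1000 = 16.968 * 1716.7 / 1000 = 29.12897 kg/s
Step 2: P = mdot*(h_in - h_out)/1000 = 29.12897*(2702.0 - 2083.7)/1000 = 18.010 MW
P = 18.010 MW


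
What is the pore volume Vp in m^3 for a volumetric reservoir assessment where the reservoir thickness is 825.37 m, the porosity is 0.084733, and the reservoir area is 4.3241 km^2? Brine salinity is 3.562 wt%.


Vp = A * 1e6 * hr * phi
Vp = 4.3241 * 1e6 * 825.37 * 0.084733
Vp = 3.0241e+08 m^3


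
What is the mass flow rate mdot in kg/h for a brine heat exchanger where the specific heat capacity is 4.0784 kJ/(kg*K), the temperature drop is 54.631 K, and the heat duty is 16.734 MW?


mdot = Q * 1000 / (cp * dT)
mdot = 16.734 * 1000 / (4.0784 * 54.631)
mdot = 75.10534 kg/s
Convert: 75.10534 kg/s * 3600.0 = 2.7038e+05 kg/h
mdot = 2.7038e+05 kg/h


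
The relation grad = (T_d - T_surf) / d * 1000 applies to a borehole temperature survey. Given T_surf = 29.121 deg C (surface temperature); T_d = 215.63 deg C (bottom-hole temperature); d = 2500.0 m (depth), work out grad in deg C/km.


grad = (T_d - T_surf) / d * 1000
grad = (215.63 - 29.121) / 2500.0 * 1000
grad = 74.604 deg C/km


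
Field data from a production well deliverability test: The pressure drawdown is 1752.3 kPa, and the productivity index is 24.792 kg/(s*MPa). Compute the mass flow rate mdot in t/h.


mdot = PI * dP / 1000
mdot = 24.792 * 1752.3 / 1000
mdot = 43.44302 kg/s
Convert: 43.44302 kg/s * 3.6 = 156.39 t/h
mdot = 156.39 t/h


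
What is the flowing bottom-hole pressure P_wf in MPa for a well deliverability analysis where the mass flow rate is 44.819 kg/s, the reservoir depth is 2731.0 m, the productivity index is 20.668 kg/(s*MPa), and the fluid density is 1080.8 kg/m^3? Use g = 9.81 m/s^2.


Step 1: P_i = rho*g*h/1e6 = 1080.8*9.81*2731.0/1e6 = 28.95583 MPa
Step 2: P_wf = P_i - mdot/PI = 28.95583 - 44.819/20.668 = 26.787 MPa
P_wf = 26.787 MPa


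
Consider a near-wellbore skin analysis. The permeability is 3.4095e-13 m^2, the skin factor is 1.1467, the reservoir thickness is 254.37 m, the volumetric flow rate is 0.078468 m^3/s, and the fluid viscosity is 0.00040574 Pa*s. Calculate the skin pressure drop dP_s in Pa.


dP_s = S * q * mu / (2*pi*k*hr) / 1000
dP_s = 1.1467 * 0.078468 * 0.00040574 / (2*pi*3.4095e-13*254.37) / 1000
dP_s = 66.99675 kPa
Convert: 66.99675 kPa * 1000.0 = 66997 Pa
dP_s = 66997 Pa


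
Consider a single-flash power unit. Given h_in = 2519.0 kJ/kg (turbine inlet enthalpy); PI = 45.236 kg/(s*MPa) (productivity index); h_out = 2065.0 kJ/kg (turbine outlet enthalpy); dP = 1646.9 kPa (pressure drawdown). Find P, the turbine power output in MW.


Step 1: mdot = PI * dP / 1000 = 45.236 * 1646.9 / 1000 = 74.49917 kg/s
Step 2: P = mdot*(h_in - h_out)/1000 = 74.49917*(2519.0 - 2065.0)/1000 = 33.823 MW
P = 33.823 MW


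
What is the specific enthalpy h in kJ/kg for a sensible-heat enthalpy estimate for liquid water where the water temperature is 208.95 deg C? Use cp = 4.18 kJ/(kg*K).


h = cp * T
h = 4.18 * 208.95
h = 873.41 kJ/kg


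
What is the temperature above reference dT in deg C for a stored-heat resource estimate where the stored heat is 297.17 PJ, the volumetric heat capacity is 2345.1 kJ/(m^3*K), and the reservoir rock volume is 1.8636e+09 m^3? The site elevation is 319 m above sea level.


dT = Q_s * 1e12 / (Vr * rhoc)
dT = 297.17 * 1e12 / (1.8636e+09 * 2345.1)
dT = 67.99718 K
Convert (temperature difference, 1 K = 1 deg C): 67.99718 K = 67.99718 deg C
dT = 67.997 deg C


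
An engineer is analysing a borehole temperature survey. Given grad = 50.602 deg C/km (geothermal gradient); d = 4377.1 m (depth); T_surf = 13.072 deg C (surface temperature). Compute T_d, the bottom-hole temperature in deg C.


T_d = T_surf + grad * d / 1000
T_d = 13.072 + 50.602 * 4377.1 / 1000
T_d = 234.56 deg C


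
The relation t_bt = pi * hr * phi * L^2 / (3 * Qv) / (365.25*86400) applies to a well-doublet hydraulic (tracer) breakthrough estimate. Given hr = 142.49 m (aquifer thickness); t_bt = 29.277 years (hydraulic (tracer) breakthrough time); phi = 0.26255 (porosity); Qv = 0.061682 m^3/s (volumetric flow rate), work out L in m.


L = sqrt(t_bt*365.25*86400*3*Qv / (pi*hr*phi))
L = sqrt(29.277*365.25*86400*3*0.061682 / (pi*142.49*0.26255))
L = 1206.1 m


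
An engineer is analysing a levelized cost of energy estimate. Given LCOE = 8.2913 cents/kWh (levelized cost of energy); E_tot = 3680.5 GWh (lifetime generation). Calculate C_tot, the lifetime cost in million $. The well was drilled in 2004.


C_tot = LCOE / 100 * E_tot
C_tot = 8.2913 / 100 * 3680.5
C_tot = 305.16 million $


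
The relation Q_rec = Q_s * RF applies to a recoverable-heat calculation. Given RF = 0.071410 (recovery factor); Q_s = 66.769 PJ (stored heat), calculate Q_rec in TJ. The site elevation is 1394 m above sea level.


Q_rec = Q_s * RF
Q_rec = 66.769 * 0.071410
Q_rec = 4.767974 PJ
Convert: 4.767974 PJ * 1000.0 = 4768.0 TJ
Q_rec = 4768.0 TJ


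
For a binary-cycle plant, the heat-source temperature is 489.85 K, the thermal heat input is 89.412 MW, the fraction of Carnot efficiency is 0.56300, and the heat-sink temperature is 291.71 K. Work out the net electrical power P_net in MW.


Step 1: eta = (1 - Tc/Th)*f = (1 - 291.71/489.85)*0.563 = 0.2277285
Step 2: P_net = eta * Q_in = 0.2277285 * 89.412 = 20.362 MW
P_net = 20.362 MW


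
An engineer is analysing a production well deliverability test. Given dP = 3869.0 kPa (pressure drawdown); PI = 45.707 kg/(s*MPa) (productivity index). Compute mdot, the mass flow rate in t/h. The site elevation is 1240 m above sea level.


mdot = PI * dP / 1000
mdot = 45.707 * 3869.0 / 1000
mdot = 176.8404 kg/s
Convert: 176.8404 kg/s * 3.6 = 636.63 t/h
mdot = 636.63 t/h


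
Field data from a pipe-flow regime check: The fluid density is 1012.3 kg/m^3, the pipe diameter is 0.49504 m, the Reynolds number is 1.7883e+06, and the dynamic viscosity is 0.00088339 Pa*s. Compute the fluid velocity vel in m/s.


vel = Re * mu / (rho * D)
vel = 1.7883e+06 * 0.00088339 / (1012.3 * 0.49504)
vel = 3.1524 m/s


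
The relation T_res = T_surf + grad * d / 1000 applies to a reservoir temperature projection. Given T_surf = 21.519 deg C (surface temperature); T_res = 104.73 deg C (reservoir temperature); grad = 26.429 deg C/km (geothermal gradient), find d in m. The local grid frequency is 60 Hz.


d = (T_res - T_surf) / grad * 1000
d = (104.73 - 21.519) / 26.429 * 1000
d = 3148.5 m


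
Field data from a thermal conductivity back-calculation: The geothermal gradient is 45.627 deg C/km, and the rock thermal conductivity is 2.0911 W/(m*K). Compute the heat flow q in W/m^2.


q = k * grad / 1000
q = 2.0911 * 45.627 / 1000
q = 0.095411 W/m^2


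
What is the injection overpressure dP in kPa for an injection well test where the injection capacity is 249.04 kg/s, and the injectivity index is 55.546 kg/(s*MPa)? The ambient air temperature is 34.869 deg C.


dP = mdot * 1000 / II
dP = 249.04 * 1000 / 55.546
dP = 4483.5 kPa


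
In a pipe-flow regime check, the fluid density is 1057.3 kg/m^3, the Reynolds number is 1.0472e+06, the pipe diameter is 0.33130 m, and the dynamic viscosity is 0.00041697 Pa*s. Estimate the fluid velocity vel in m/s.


vel = Re * mu / (rho * D)
vel = 1.0472e+06 * 0.00041697 / (1057.3 * 0.33130)
vel = 1.2466 m/s


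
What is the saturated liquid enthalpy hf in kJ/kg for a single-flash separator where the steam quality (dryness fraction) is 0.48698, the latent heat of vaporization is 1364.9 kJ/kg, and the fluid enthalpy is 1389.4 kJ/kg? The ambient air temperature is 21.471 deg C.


hf = h - x * hfg
hf = 1389.4 - 0.48698 * 1364.9
hf = 724.72 kJ/kg


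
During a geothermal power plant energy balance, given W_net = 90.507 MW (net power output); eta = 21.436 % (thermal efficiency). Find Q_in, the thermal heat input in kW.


Q_in = W_net / (eta / 100)
Q_in = 90.507 / (21.436 / 100)
Q_in = 422.2196 MW
Convert: 422.2196 MW * 1000.0 = 4.2222e+05 kW
Q_in = 4.2222e+05 kW


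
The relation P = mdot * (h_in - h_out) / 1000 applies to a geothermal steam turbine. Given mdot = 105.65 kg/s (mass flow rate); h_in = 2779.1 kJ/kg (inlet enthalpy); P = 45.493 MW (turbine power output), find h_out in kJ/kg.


h_out = h_in - P * 1000 / mdot
h_out = 2779.1 - 45.493 * 1000 / 105.65
h_out = 2348.5 kJ/kg


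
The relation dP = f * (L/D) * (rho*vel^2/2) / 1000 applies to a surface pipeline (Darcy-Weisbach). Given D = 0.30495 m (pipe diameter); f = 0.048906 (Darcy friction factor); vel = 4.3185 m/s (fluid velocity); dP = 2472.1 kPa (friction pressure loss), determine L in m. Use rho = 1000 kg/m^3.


L = dP*1000*D / (f*rho*vel^2/2)
L = 2472.1*1000*0.30495 / (0.048906*1000*4.3185^2/2)
L = 1653.1 m


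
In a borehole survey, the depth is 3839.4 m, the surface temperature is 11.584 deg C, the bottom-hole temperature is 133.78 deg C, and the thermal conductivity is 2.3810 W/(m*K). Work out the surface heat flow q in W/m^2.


Step 1: grad = (T_d - T_surf)/d * 1000 = (133.78 - 11.584)/3839.4 * 1000 = 31.82685 deg C/km
Step 2: q = k * grad / 1000 = 2.381 * 31.82685 / 1000 = 0.075780 W/m^2
q = 0.075780 W/m^2


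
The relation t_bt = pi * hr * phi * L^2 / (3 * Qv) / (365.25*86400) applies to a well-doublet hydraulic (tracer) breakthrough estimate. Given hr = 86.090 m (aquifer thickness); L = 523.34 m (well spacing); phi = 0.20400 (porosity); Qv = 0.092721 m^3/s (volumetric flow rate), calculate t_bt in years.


t_bt = pi * hr * phi * L^2 / (3 * Qv) / (365.25*86400)
t_bt = pi * 86.090 * 0.20400 * 523.34^2 / (3 * 0.092721) / (365.25*86400)
t_bt = 1.7215 years


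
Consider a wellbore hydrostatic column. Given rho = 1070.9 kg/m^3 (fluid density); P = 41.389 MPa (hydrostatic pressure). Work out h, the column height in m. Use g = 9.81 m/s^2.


h = P * 1e6 / (g * rho)
h = 41.389 * 1e6 / (9.81 * 1070.9)
h = 3939.7 m


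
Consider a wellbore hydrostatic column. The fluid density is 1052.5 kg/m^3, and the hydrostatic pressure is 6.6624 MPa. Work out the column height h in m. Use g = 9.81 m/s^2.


h = P * 1e6 / (g * rho)
h = 6.6624 * 1e6 / (9.81 * 1052.5)
h = 645.27 m


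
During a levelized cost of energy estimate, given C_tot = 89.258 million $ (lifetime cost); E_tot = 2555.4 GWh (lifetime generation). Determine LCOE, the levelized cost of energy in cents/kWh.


LCOE = C_tot / E_tot * 100
LCOE = 89.258 / 2555.4 * 100
LCOE = 3.4929 cents/kWh


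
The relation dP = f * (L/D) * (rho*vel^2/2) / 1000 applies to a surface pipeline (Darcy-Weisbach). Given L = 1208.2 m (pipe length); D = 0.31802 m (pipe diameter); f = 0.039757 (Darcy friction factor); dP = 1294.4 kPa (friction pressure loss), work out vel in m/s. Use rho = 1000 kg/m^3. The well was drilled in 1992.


vel = sqrt(dP*1000*2*D / (f*L*rho))
vel = sqrt(1294.4*1000*2*0.31802 / (0.039757*1208.2*1000))
vel = 4.1400 m/s


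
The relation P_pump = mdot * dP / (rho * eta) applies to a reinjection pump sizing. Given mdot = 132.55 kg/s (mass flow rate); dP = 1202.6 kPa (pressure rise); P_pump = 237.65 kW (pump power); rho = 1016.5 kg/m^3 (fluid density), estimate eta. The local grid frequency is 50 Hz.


eta = mdot * dP / (rho * P_pump)
eta = 132.55 * 1202.6 / (1016.5 * 237.65)
eta = 0.65987


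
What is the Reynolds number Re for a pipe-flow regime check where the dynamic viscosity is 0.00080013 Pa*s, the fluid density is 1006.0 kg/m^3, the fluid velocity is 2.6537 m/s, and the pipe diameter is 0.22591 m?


Re = rho * vel * D / mu
Re = 1006.0 * 2.6537 * 0.22591 / 0.00080013
Re = 7.5375e+05


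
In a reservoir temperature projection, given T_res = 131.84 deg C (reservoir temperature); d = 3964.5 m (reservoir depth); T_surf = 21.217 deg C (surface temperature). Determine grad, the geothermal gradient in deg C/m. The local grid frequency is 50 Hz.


grad = (T_res - T_surf) / d * 1000
grad = (131.84 - 21.217) / 3964.5 * 1000
grad = 27.90339 deg C/km
Convert: 27.90339 deg C/km * 0.001 = 0.027903 deg C/m
grad = 0.027903 deg C/m


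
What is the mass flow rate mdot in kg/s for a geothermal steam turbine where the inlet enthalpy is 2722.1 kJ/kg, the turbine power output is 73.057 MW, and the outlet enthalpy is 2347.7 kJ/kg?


mdot = P * 1000 / (h_in - h_out)
mdot = 73.057 * 1000 / (2722.1 - 2347.7)
mdot = 195.13 kg/s


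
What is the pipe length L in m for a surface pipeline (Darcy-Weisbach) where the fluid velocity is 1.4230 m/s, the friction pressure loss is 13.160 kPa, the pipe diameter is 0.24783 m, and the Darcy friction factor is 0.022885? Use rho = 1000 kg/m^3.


L = dP*1000*D / (f*rho*vel^2/2)
L = 13.160*1000*0.24783 / (0.022885*1000*1.4230^2/2)
L = 140.76 m


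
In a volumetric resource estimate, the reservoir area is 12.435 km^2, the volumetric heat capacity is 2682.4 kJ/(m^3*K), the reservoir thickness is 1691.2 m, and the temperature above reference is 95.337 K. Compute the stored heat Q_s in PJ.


Step 1: Vr = A*1e6*hr = 12.435*1e6*1691.2 = 2.103007e+10 m^3
Step 2: Q_s = Vr*rhoc*dT/1e12 = 2.103007e+10*2682.4*95.337/1e12 = 5378.1 PJ
Q_s = 5378.1 PJ


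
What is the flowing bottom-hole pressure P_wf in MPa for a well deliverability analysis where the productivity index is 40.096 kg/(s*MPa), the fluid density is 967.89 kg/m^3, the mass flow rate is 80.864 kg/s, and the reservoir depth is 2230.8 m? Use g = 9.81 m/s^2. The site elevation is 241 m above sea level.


Step 1: P_i = rho*g*h/1e6 = 967.89*9.81*2230.8/1e6 = 21.18145 MPa
Step 2: P_wf = P_i - mdot/PI = 21.18145 - 80.864/40.096 = 19.165 MPa
P_wf = 19.165 MPa


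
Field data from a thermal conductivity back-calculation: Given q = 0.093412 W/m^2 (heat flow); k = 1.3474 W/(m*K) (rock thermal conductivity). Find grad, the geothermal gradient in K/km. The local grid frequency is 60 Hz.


grad = q / k * 1000
grad = 0.093412 / 1.3474 * 1000
grad = 69.32759 deg C/km
Convert: 69.32759 deg C/km * 1.0 = 69.328 K/km
grad = 69.328 K/km


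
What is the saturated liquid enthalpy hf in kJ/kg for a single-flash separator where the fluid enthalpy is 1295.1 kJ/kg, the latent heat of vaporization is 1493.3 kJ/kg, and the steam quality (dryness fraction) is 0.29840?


hf = h - x * hfg
hf = 1295.1 - 0.29840 * 1493.3
hf = 849.50 kJ/kg


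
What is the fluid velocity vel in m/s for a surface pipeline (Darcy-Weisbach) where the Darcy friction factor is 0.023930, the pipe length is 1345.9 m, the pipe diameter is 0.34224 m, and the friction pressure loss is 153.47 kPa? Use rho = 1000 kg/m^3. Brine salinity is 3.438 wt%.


vel = sqrt(dP*1000*2*D / (f*L*rho))
vel = sqrt(153.47*1000*2*0.34224 / (0.023930*1345.9*1000))
vel = 1.8060 m/s


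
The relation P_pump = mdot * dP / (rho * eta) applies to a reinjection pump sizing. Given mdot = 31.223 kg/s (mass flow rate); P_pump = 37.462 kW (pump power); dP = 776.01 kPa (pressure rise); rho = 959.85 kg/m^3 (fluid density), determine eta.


eta = mdot * dP / (rho * P_pump)
eta = 31.223 * 776.01 / (959.85 * 37.462)
eta = 0.67383


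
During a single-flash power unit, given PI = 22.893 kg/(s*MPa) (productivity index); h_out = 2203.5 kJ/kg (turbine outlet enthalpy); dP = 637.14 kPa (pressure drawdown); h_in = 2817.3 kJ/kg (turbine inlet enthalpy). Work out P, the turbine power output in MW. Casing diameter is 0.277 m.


Step 1: mdot = PI * dP / 1000 = 22.893 * 637.14 / 1000 = 14.58605 kg/s
Step 2: P = mdot*(h_in - h_out)/1000 = 14.58605*(2817.3 - 2203.5)/1000 = 8.9529 MW
P = 8.9529 MW


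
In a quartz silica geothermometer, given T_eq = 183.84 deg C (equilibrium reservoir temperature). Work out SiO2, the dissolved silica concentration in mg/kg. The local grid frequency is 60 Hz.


SiO2 = 10^(5.19 - 1309/(T_eq + 273.15))
SiO2 = 10^(5.19 - 1309/(183.84 + 273.15))
SiO2 = 211.64 mg/kg


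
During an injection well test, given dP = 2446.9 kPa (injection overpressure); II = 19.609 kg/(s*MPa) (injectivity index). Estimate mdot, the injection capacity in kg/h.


mdot = II * dP / 1000
mdot = 19.609 * 2446.9 / 1000
mdot = 47.98126 kg/s
Convert: 47.98126 kg/s * 3600.0 = 1.7273e+05 kg/h
mdot = 1.7273e+05 kg/h


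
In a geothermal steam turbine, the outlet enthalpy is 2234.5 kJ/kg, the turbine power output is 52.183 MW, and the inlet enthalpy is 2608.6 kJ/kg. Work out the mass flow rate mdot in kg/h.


mdot = P * 1000 / (h_in - h_out)
mdot = 52.183 * 1000 / (2608.6 - 2234.5)
mdot = 139.4894 kg/s
Convert: 139.4894 kg/s * 3600.0 = 5.0216e+05 kg/h
mdot = 5.0216e+05 kg/h


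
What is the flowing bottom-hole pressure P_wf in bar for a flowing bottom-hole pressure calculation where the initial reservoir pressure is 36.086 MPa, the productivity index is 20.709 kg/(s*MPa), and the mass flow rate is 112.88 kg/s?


P_wf = P_i - mdot / PI
P_wf = 36.086 - 112.88 / 20.709
P_wf = 30.63523 MPa
Convert: 30.63523 MPa * 10.0 = 306.35 bar
P_wf = 306.35 bar


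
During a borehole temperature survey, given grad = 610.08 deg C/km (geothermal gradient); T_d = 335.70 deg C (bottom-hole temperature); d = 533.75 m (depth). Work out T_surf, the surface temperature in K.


T_surf = T_d - grad * d / 1000
T_surf = 335.70 - 610.08 * 533.75 / 1000
T_surf = 10.06980 deg C
Convert to K: 10.06980 + 273.15 = 283.22 K
T_surf = 283.22 K


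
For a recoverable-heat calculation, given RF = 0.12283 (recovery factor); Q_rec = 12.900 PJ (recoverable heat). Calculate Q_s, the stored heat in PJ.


Q_s = Q_rec / RF
Q_s = 12.900 / 0.12283
Q_s = 105.02 PJ


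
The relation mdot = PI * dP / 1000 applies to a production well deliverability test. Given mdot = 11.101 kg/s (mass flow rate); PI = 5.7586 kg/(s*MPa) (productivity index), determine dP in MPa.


dP = mdot * 1000 / PI
dP = 11.101 * 1000 / 5.7586
dP = 1927.725 kPa
Convert: 1927.725 kPa * 0.001 = 1.9277 MPa
dP = 1.9277 MPa


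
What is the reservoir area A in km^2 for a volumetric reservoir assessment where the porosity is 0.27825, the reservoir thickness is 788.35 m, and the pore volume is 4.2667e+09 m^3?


A = Vp / (1e6 * hr * phi)
A = 4.2667e+09 / (1e6 * 788.35 * 0.27825)
A = 19.451 km^2


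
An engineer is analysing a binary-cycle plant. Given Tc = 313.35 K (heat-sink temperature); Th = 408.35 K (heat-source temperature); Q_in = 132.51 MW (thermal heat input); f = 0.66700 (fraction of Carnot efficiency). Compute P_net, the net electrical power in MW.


Step 1: eta = (1 - Tc/Th)*f = (1 - 313.35/408.35)*0.667 = 0.1551733
Step 2: P_net = eta * Q_in = 0.1551733 * 132.51 = 20.562 MW
P_net = 20.562 MW


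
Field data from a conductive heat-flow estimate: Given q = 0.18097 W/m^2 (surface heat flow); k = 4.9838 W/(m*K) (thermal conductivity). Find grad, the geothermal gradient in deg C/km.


grad = q * 1000 / k
grad = 0.18097 * 1000 / 4.9838
grad = 36.312 deg C/km


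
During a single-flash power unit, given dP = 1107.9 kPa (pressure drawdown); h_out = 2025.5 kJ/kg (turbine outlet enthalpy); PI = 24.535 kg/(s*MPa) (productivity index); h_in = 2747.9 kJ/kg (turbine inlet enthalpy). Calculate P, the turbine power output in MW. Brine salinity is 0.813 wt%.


Step 1: mdot = PI * dP / 1000 = 24.535 * 1107.9 / 1000 = 27.18233 kg/s
Step 2: P = mdot*(h_in - h_out)/1000 = 27.18233*(2747.9 - 2025.5)/1000 = 19.637 MW
P = 19.637 MW


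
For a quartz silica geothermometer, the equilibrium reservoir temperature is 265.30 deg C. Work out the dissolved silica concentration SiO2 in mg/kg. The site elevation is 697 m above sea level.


SiO2 = 10^(5.19 - 1309/(T_eq + 273.15))
SiO2 = 10^(5.19 - 1309/(265.30 + 273.15))
SiO2 = 574.05 mg/kg


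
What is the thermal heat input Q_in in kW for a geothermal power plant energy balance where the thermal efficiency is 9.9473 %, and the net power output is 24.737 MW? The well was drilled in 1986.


Q_in = W_net / (eta / 100)
Q_in = 24.737 / (9.9473 / 100)
Q_in = 248.6805 MW
Convert: 248.6805 MW * 1000.0 = 2.4868e+05 kW
Q_in = 2.4868e+05 kW


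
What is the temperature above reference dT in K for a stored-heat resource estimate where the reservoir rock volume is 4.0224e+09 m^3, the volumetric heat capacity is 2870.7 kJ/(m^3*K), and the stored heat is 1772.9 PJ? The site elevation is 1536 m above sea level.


dT = Q_s * 1e12 / (Vr * rhoc)
dT = 1772.9 * 1e12 / (4.0224e+09 * 2870.7)
dT = 153.54 K


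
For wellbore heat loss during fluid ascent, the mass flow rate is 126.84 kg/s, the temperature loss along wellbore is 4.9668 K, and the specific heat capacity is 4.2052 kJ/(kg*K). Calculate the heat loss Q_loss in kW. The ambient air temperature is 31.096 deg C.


Q_loss = mdot * cp * dT
Q_loss = 126.84 * 4.2052 * 4.9668
Q_loss = 2649.2 kW


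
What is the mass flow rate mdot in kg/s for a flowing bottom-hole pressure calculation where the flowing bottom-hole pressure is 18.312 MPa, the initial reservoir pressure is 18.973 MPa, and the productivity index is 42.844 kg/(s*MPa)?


mdot = (P_i - P_wf) * PI
mdot = (18.973 - 18.312) * 42.844
mdot = 28.320 kg/s


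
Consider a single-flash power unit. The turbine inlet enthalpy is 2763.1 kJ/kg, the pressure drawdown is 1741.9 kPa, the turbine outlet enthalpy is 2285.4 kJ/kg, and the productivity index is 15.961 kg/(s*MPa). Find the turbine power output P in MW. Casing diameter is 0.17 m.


Step 1: mdot = PI * dP / 1000 = 15.961 * 1741.9 / 1000 = 27.80247 kg/s
Step 2: P = mdot*(h_in - h_out)/1000 = 27.80247*(2763.1 - 2285.4)/1000 = 13.281 MW
P = 13.281 MW


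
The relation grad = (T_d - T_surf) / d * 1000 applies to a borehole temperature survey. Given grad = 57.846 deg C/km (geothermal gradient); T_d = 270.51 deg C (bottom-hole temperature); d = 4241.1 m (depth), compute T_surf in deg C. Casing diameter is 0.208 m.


T_surf = T_d - grad * d / 1000
T_surf = 270.51 - 57.846 * 4241.1 / 1000
T_surf = 25.179 deg C


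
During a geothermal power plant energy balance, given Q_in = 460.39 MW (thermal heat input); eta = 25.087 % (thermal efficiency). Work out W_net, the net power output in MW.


W_net = eta / 100 * Q_in
W_net = 25.087 / 100 * 460.39
W_net = 115.50 MW


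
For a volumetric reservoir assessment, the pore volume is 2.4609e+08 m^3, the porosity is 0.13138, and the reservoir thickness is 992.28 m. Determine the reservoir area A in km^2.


A = Vp / (1e6 * hr * phi)
A = 2.4609e+08 / (1e6 * 992.28 * 0.13138)
A = 1.8877 km^2


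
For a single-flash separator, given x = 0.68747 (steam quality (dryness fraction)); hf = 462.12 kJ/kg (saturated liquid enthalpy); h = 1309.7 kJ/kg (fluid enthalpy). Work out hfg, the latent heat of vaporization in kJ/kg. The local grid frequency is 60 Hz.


hfg = (h - hf) / x
hfg = (1309.7 - 462.12) / 0.68747
hfg = 1232.9 kJ/kg
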